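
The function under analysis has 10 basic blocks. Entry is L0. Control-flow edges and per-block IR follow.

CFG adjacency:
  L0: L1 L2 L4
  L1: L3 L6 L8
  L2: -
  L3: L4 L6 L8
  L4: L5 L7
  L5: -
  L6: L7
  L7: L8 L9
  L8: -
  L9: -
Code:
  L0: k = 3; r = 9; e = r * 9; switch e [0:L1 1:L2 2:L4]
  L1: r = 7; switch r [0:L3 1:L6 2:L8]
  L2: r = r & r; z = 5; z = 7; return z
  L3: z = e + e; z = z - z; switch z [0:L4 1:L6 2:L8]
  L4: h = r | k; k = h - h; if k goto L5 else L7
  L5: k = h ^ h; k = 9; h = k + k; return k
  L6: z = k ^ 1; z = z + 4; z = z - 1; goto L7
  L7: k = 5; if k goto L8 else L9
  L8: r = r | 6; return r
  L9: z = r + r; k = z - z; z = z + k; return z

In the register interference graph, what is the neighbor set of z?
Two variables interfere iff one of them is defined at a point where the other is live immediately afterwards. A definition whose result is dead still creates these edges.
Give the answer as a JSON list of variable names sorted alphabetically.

Block summaries:
  L0: def={e,k,r} ue=∅
  L1: def={r} ue=∅
  L2: def={r,z} ue={r}
  L3: def={z} ue={e}
  L4: def={h,k} ue={k,r}
  L5: def={h,k} ue={h}
  L6: def={z} ue={k}
  L7: def={k} ue=∅
  L8: def={r} ue={r}
  L9: def={k,z} ue={r}

Live sets:
  L0 li=∅ lo={e,k,r}
  L1 li={e,k} lo={e,k,r}
  L2 li={r} lo=∅
  L3 li={e,k,r} lo={k,r}
  L4 li={k,r} lo={h,r}
  L5 li={h} lo=∅
  L6 li={k,r} lo={r}
  L7 li={r} lo={r}
  L8 li={r} lo=∅
  L9 li={r} lo=∅

Interference:
  e: {k,r}
  h: {k,r}
  k: {e,h,r,z}
  r: {e,h,k,z}
  z: {k,r}

N(z) = ["k", "r"]

Answer: ["k", "r"]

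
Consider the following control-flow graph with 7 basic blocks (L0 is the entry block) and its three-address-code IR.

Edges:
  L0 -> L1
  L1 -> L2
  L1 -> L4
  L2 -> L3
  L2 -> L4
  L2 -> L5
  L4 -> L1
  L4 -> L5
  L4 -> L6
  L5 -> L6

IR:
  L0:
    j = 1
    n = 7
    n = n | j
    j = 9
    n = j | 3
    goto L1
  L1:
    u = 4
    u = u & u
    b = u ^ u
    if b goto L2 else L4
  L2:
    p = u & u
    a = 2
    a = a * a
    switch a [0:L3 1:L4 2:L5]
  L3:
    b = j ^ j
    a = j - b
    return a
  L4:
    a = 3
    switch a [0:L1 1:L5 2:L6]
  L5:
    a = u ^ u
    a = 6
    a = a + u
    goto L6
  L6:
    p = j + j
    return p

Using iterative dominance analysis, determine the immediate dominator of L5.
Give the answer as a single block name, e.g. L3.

Answer: L1

Analysis:
idom tree: L1←L0 L2←L1 L3←L2 L4←L1 L5←L1 L6←L1
Dom at joins:
  L1: preds {L0,L4}: {L0} ∩ {L0,L1,L4} = {L0}; idom=L0
  L4: preds {L1,L2}: {L0,L1} ∩ {L0,L1,L2} = {L0,L1}; idom=L1
  L5: preds {L2,L4}: {L0,L1,L2} ∩ {L0,L1,L4} = {L0,L1}; idom=L1
  L6: preds {L4,L5}: {L0,L1,L4} ∩ {L0,L1,L5} = {L0,L1}; idom=L1

idom(L5) = L1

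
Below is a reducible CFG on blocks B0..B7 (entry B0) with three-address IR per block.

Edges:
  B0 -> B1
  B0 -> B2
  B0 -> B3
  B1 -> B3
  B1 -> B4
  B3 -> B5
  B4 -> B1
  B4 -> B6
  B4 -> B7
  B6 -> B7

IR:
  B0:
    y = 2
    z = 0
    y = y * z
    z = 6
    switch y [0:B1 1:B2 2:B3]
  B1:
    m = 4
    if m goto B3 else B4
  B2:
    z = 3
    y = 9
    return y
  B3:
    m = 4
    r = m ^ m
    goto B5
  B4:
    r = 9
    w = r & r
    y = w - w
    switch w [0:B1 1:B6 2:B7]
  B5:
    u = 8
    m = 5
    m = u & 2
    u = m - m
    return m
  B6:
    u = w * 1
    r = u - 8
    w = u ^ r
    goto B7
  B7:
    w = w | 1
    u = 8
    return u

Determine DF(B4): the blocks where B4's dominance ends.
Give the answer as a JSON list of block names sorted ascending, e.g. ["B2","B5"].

Answer: ["B1"]

Derivation:
idom tree: B1←B0 B2←B0 B3←B0 B4←B1 B5←B3 B6←B4 B7←B4
Join-block Dom:
  B1: preds {B0,B4}: {B0} ∩ {B0,B1,B4} = {B0}; idom=B0
  B3: preds {B0,B1}: {B0} ∩ {B0,B1} = {B0}; idom=B0
  B7: preds {B4,B6}: {B0,B1,B4} ∩ {B0,B1,B4,B6} = {B0,B1,B4}; idom=B4

DF walk-up:
  B1←B0: walk · to B0
  B1←B4: walk B4→B1 to B0
  B3←B0: walk · to B0
  B3←B1: walk B1 to B0
  B7←B4: walk · to B4
  B7←B6: walk B6 to B4
  DF(B0)=∅
  DF(B1)={B1,B3}
  DF(B2)=∅
  DF(B3)=∅
  DF(B4)={B1}
  DF(B5)=∅
  DF(B6)={B7}
  DF(B7)=∅

DF(B4) = ["B1"]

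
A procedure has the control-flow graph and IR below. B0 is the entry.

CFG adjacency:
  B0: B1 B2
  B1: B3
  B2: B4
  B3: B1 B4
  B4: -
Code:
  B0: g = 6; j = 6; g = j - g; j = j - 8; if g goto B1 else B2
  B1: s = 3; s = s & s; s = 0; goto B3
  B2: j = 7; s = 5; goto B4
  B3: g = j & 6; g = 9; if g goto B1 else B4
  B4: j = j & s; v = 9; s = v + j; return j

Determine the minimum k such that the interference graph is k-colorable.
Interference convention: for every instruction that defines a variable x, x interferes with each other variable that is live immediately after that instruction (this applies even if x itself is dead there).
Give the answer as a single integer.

Answer: 3

Analysis:
Per-block:
  B0: def={g,j} ue=∅
  B1: def={s} ue=∅
  B2: def={j,s} ue=∅
  B3: def={g} ue={j}
  B4: def={j,s,v} ue={j,s}

Backward fixpoint:
  B0 li=∅ lo={j}
  B1 li={j} lo={j,s}
  B2 li=∅ lo={j,s}
  B3 li={j,s} lo={j,s}
  B4 li={j,s} lo=∅

Interference:
  g: {j,s}
  j: {g,s,v}
  s: {g,j}
  v: {j}

Colouring:
  clique {g,j,s} ⇒ need ≥ 3
  assign g→R1 j→R0 s→R2 v→R1 — no edge inside a register ⇒ χ ≤ 3
  χ = 3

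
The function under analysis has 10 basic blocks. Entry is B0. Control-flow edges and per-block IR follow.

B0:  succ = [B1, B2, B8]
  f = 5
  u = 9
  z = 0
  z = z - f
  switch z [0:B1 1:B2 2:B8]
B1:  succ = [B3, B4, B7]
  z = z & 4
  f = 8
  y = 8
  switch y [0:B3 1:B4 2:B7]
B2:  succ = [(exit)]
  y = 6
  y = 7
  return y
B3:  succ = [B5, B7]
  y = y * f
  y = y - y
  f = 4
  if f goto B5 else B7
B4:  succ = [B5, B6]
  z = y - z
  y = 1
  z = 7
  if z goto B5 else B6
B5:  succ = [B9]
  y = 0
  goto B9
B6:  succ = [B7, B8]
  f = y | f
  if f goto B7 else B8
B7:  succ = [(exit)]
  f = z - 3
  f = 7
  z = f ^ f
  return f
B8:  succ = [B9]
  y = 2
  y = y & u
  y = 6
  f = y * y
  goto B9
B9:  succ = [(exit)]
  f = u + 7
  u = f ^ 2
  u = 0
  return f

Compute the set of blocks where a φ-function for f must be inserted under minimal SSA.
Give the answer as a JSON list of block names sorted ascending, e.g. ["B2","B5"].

Answer: ["B5", "B7", "B8", "B9"]

Working:
idom tree: B1←B0 B2←B0 B3←B1 B4←B1 B5←B1 B6←B4 B7←B1 B8←B0 B9←B0
Join-block Dom:
  B5: preds {B3,B4}: {B0,B1,B3} ∩ {B0,B1,B4} = {B0,B1}; idom=B1
  B7: preds {B1,B3,B6}: {B0,B1} ∩ {B0,B1,B3} ∩ {B0,B1,B4,B6} = {B0,B1}; idom=B1
  B8: preds {B0,B6}: {B0} ∩ {B0,B1,B4,B6} = {B0}; idom=B0
  B9: preds {B5,B8}: {B0,B1,B5} ∩ {B0,B8} = {B0}; idom=B0

DF derivation:
  B5←B3: walk B3 to B1
  B5←B4: walk B4 to B1
  B7←B1: walk · to B1
  B7←B3: walk B3 to B1
  B7←B6: walk B6→B4 to B1
  B8←B0: walk · to B0
  B8←B6: walk B6→B4→B1 to B0
  B9←B5: walk B5→B1 to B0
  B9←B8: walk B8 to B0
  B0 → ∅
  B1 → {B8,B9}
  B2 → ∅
  B3 → {B5,B7}
  B4 → {B5,B7,B8}
  B5 → {B9}
  B6 → {B7,B8}
  B7 → ∅
  B8 → {B9}
  B9 → ∅

φ for f: defs {B0,B1,B3,B6,B7,B8,B9}
  DF⁺ = {B5,B7,B8,B9}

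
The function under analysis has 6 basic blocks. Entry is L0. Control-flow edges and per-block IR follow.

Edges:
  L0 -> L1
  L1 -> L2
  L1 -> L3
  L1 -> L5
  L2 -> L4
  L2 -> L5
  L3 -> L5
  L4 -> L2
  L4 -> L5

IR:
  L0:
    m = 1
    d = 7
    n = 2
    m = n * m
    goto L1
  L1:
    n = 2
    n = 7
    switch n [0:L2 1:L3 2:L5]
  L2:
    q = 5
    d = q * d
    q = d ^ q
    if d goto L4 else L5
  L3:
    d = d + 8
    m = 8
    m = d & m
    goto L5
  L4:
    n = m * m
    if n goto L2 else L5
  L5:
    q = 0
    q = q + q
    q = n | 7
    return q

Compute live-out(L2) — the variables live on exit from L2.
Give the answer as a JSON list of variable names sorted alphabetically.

Answer: ["d", "m", "n"]

Derivation:
def/use:
  L0: def={d,m,n} ue=∅
  L1: def={n} ue=∅
  L2: def={d,q} ue={d}
  L3: def={d,m} ue={d}
  L4: def={n} ue={m}
  L5: def={q} ue={n}

Liveness:
  L0 li=∅ lo={d,m}
  L1 li={d,m} lo={d,m,n}
  L2 li={d,m,n} lo={d,m,n}
  L3 li={d,n} lo={n}
  L4 li={d,m} lo={d,m,n}
  L5 li={n} lo=∅

live-out(L2) = ["d", "m", "n"]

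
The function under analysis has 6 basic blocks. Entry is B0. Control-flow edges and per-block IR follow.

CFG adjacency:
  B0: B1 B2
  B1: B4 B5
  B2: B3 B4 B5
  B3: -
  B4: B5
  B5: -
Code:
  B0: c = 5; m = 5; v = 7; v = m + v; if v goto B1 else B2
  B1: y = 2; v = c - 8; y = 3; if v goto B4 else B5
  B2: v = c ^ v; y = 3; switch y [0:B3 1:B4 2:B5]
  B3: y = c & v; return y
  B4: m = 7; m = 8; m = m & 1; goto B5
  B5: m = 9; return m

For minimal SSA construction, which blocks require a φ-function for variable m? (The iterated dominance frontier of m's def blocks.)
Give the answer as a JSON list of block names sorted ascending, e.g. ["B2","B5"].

Answer: ["B5"]

Derivation:
idom tree: B1←B0 B2←B0 B3←B2 B4←B0 B5←B0
Dom∩ at merges:
  B4: preds {B1,B2}: {B0,B1} ∩ {B0,B2} = {B0}; idom=B0
  B5: preds {B1,B2,B4}: {B0,B1} ∩ {B0,B2} ∩ {B0,B4} = {B0}; idom=B0

DF walk-up:
  B4←B1: walk B1 to B0
  B4←B2: walk B2 to B0
  B5←B1: walk B1 to B0
  B5←B2: walk B2 to B0
  B5←B4: walk B4 to B0
  DF(B0)=∅
  DF(B1)={B4,B5}
  DF(B2)={B4,B5}
  DF(B3)=∅
  DF(B4)={B5}
  DF(B5)=∅

φ for m: defs {B0,B4,B5}
  DF⁺ = {B5}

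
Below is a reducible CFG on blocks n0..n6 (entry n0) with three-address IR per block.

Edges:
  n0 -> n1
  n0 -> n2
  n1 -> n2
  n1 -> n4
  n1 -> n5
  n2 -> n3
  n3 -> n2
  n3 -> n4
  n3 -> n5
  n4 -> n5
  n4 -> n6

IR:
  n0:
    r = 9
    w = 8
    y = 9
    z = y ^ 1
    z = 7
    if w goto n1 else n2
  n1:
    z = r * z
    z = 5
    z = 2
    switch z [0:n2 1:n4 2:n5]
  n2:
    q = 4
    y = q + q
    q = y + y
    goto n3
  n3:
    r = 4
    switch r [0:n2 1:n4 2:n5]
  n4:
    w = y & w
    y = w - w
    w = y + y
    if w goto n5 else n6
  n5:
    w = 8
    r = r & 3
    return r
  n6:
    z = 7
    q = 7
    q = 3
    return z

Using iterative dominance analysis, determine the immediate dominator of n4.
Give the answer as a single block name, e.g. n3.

Answer: n0

Working:
idom tree: n1←n0 n2←n0 n3←n2 n4←n0 n5←n0 n6←n4
Dom at joins:
  n2: preds {n0,n1,n3}: {n0} ∩ {n0,n1} ∩ {n0,n2,n3} = {n0}; idom=n0
  n4: preds {n1,n3}: {n0,n1} ∩ {n0,n2,n3} = {n0}; idom=n0
  n5: preds {n1,n3,n4}: {n0,n1} ∩ {n0,n2,n3} ∩ {n0,n4} = {n0}; idom=n0

idom(n4) = n0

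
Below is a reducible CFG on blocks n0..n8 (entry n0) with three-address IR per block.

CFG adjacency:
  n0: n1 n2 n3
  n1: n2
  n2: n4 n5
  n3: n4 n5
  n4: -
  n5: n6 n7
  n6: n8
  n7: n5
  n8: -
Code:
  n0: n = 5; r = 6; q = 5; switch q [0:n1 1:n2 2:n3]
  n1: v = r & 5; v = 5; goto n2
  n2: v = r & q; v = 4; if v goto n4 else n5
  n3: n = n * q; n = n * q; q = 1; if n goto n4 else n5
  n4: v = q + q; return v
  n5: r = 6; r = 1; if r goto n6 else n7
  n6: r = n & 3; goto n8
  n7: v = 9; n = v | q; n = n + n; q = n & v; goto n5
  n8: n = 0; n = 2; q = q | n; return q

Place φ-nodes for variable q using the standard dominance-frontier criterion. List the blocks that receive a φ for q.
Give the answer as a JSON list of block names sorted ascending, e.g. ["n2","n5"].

idom tree: n1←n0 n2←n0 n3←n0 n4←n0 n5←n0 n6←n5 n7←n5 n8←n6
Dom at joins:
  n2: preds {n0,n1}: {n0} ∩ {n0,n1} = {n0}; idom=n0
  n4: preds {n2,n3}: {n0,n2} ∩ {n0,n3} = {n0}; idom=n0
  n5: preds {n2,n3,n7}: {n0,n2} ∩ {n0,n3} ∩ {n0,n5,n7} = {n0}; idom=n0

DF derivation:
  join n2 pred n0: · stop@n0
  join n2 pred n1: n1 stop@n0
  join n4 pred n2: n2 stop@n0
  join n4 pred n3: n3 stop@n0
  join n5 pred n2: n2 stop@n0
  join n5 pred n3: n3 stop@n0
  join n5 pred n7: n7→n5 stop@n0
  DF(n0)=∅
  DF(n1)={n2}
  DF(n2)={n4,n5}
  DF(n3)={n4,n5}
  DF(n4)=∅
  DF(n5)={n5}
  DF(n6)=∅
  DF(n7)={n5}
  DF(n8)=∅

φ for q: defs {n0,n3,n7,n8}
  DF⁺ = {n4,n5}

Answer: ["n4", "n5"]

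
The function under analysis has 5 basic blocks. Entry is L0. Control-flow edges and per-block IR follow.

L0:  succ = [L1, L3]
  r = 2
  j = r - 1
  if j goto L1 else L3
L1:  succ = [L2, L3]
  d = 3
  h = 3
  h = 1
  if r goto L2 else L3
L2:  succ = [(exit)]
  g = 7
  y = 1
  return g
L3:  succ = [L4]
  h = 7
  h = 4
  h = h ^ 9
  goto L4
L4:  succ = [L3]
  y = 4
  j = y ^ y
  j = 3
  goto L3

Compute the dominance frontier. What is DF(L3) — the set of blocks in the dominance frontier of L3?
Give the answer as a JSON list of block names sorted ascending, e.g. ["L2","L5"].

Answer: ["L3"]

Derivation:
idom tree: L1←L0 L2←L1 L3←L0 L4←L3
Dom∩ at merges:
  L3: preds {L0,L1,L4}: {L0} ∩ {L0,L1} ∩ {L0,L3,L4} = {L0}; idom=L0

DF walk-up:
  join L3 pred L0: · stop@L0
  join L3 pred L1: L1 stop@L0
  join L3 pred L4: L4→L3 stop@L0
  L0 → ∅
  L1 → {L3}
  L2 → ∅
  L3 → {L3}
  L4 → {L3}

DF(L3) = ["L3"]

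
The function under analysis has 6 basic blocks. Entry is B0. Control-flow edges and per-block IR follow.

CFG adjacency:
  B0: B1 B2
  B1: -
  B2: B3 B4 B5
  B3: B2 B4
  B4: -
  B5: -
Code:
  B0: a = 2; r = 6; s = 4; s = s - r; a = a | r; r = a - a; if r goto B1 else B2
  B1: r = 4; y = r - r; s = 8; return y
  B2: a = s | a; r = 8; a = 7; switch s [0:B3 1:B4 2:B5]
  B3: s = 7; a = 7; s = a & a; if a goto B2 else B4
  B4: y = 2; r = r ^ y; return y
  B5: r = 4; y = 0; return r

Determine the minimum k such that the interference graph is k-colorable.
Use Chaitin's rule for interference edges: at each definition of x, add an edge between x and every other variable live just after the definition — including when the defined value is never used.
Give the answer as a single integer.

def/use:
  B0 def {a,r,s} use ∅
  B1 def {r,s,y} use ∅
  B2 def {a,r} use {a,s}
  B3 def {a,s} use ∅
  B4 def {r,y} use {r}
  B5 def {r,y} use ∅

Live sets:
  B0 li=∅ lo={a,s}
  B1 li=∅ lo=∅
  B2 li={a,s} lo={r}
  B3 li={r} lo={a,r,s}
  B4 li={r} lo=∅
  B5 li=∅ lo=∅

Interference:
  a — {r,s}
  r — {a,s,y}
  s — {a,r,y}
  y — {r,s}

Registers:
  clique {a,r,s} ⇒ need ≥ 3
  3-colouring: c0={r}  c1={s}  c2={a,y}
  χ = 3

Answer: 3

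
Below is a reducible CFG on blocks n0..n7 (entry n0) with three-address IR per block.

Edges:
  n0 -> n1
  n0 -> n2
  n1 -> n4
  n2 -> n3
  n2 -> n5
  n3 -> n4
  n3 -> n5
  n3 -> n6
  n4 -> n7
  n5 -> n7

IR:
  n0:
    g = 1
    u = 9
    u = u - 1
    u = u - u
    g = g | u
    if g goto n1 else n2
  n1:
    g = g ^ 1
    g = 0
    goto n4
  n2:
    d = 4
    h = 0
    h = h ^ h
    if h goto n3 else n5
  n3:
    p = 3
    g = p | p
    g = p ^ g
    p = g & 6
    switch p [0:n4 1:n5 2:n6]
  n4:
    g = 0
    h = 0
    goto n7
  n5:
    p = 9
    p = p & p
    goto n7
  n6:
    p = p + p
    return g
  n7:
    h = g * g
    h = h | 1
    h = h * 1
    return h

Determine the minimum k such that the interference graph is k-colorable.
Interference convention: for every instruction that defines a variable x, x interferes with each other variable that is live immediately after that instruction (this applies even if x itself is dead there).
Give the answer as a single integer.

Answer: 2

Derivation:
def/use:
  n0: {g,u} / ∅
  n1: {g} / {g}
  n2: {d,h} / ∅
  n3: {g,p} / ∅
  n4: {g,h} / ∅
  n5: {p} / ∅
  n6: {p} / {g,p}
  n7: {h} / {g}

Backward fixpoint:
  live n0: ∅→{g}
  live n1: {g}→∅
  live n2: {g}→{g}
  live n3: ∅→{g,p}
  live n4: ∅→{g}
  live n5: {g}→{g}
  live n6: {g,p}→∅
  live n7: {g}→∅

Interference:
  d: {g}
  g: {d,h,p,u}
  h: {g}
  p: {g}
  u: {g}

Colouring:
  clique {d,g} ⇒ need ≥ 2
  2-colouring: R0={g}  R1={d,h,p,u}
  χ = 2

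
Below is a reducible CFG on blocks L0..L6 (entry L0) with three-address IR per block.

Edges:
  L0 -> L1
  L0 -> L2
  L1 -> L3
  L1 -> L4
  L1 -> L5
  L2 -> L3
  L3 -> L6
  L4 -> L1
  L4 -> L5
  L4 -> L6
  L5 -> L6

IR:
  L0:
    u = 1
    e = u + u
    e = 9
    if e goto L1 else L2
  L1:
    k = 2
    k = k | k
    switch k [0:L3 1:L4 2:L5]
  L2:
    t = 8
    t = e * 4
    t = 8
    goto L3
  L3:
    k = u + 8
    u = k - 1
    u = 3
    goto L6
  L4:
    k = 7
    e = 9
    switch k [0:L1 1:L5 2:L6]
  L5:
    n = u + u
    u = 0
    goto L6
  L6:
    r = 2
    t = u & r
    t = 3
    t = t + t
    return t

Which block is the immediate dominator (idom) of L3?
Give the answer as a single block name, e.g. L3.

Answer: L0

Derivation:
idom tree: L1←L0 L2←L0 L3←L0 L4←L1 L5←L1 L6←L0
Join-block Dom:
  L1: preds {L0,L4}: {L0} ∩ {L0,L1,L4} = {L0}; idom=L0
  L3: preds {L1,L2}: {L0,L1} ∩ {L0,L2} = {L0}; idom=L0
  L5: preds {L1,L4}: {L0,L1} ∩ {L0,L1,L4} = {L0,L1}; idom=L1
  L6: preds {L3,L4,L5}: {L0,L3} ∩ {L0,L1,L4} ∩ {L0,L1,L5} = {L0}; idom=L0

idom(L3) = L0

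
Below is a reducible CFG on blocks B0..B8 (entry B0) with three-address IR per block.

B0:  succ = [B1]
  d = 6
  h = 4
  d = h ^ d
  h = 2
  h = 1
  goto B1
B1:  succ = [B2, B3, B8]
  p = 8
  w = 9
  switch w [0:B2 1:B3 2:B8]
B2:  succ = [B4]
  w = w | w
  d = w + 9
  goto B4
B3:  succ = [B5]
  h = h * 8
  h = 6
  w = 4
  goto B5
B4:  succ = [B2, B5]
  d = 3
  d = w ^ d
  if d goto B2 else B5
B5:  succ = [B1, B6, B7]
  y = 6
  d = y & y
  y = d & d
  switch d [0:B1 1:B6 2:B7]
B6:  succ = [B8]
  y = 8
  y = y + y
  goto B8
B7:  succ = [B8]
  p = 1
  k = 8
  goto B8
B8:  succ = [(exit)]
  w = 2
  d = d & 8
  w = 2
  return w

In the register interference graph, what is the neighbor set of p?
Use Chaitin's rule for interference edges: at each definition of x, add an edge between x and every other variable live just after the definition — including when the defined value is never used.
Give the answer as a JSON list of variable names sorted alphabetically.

def/use:
  B0: {d,h} / ∅
  B1: {p,w} / ∅
  B2: {d,w} / {w}
  B3: {h,w} / {h}
  B4: {d} / {w}
  B5: {d,y} / ∅
  B6: {y} / ∅
  B7: {k,p} / ∅
  B8: {d,w} / {d}

Liveness:
  live B0: ∅→{d,h}
  live B1: {d,h}→{d,h,w}
  live B2: {h,w}→{h,w}
  live B3: {h}→{h}
  live B4: {h,w}→{h,w}
  live B5: {h}→{d,h}
  live B6: {d}→{d}
  live B7: {d}→{d}
  live B8: {d}→∅

Interfere edges:
  d — {h,k,p,w,y}
  h — {d,p,w,y}
  k — {d}
  p — {d,h}
  w — {d,h}
  y — {d,h}

N(p) = ["d", "h"]

Answer: ["d", "h"]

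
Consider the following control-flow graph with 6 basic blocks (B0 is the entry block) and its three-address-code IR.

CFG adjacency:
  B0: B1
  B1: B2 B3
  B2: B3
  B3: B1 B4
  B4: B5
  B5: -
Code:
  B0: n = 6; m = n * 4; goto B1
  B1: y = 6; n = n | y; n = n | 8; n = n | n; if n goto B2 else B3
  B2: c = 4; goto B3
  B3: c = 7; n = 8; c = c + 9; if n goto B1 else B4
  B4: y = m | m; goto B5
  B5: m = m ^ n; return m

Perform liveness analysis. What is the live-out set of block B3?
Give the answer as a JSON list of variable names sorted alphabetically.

Per-block:
  B0 def {m,n} use ∅
  B1 def {n,y} use {n}
  B2 def {c} use ∅
  B3 def {c,n} use ∅
  B4 def {y} use {m}
  B5 def {m} use {m,n}

Live sets:
  live B0: ∅→{m,n}
  live B1: {m,n}→{m}
  live B2: {m}→{m}
  live B3: {m}→{m,n}
  live B4: {m,n}→{m,n}
  live B5: {m,n}→∅

live-out(B3) = ["m", "n"]

Answer: ["m", "n"]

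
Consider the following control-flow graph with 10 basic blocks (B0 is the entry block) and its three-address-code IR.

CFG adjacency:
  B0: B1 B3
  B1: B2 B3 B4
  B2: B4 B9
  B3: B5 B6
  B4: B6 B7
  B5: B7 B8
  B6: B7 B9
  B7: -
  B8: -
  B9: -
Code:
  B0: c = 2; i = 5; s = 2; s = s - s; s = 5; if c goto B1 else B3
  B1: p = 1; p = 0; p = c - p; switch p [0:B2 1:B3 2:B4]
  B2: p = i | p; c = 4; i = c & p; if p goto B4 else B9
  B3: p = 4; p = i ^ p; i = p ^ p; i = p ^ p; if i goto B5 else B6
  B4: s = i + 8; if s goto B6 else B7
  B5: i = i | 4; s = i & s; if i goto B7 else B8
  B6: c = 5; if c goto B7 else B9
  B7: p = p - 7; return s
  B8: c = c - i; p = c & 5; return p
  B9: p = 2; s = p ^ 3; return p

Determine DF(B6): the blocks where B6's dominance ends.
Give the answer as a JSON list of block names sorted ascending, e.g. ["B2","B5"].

idom tree: B1←B0 B2←B1 B3←B0 B4←B1 B5←B3 B6←B0 B7←B0 B8←B5 B9←B0
Dom∩ at merges:
  B3: preds {B0,B1}: {B0} ∩ {B0,B1} = {B0}; idom=B0
  B4: preds {B1,B2}: {B0,B1} ∩ {B0,B1,B2} = {B0,B1}; idom=B1
  B6: preds {B3,B4}: {B0,B3} ∩ {B0,B1,B4} = {B0}; idom=B0
  B7: preds {B4,B5,B6}: {B0,B1,B4} ∩ {B0,B3,B5} ∩ {B0,B6} = {B0}; idom=B0
  B9: preds {B2,B6}: {B0,B1,B2} ∩ {B0,B6} = {B0}; idom=B0

DF derivation:
  B3←B0: walk · to B0
  B3←B1: walk B1 to B0
  B4←B1: walk · to B1
  B4←B2: walk B2 to B1
  B6←B3: walk B3 to B0
  B6←B4: walk B4→B1 to B0
  B7←B4: walk B4→B1 to B0
  B7←B5: walk B5→B3 to B0
  B7←B6: walk B6 to B0
  B9←B2: walk B2→B1 to B0
  B9←B6: walk B6 to B0
  DF(B0)=∅
  DF(B1)={B3,B6,B7,B9}
  DF(B2)={B4,B9}
  DF(B3)={B6,B7}
  DF(B4)={B6,B7}
  DF(B5)={B7}
  DF(B6)={B7,B9}
  DF(B7)=∅
  DF(B8)=∅
  DF(B9)=∅

DF(B6) = ["B7", "B9"]

Answer: ["B7", "B9"]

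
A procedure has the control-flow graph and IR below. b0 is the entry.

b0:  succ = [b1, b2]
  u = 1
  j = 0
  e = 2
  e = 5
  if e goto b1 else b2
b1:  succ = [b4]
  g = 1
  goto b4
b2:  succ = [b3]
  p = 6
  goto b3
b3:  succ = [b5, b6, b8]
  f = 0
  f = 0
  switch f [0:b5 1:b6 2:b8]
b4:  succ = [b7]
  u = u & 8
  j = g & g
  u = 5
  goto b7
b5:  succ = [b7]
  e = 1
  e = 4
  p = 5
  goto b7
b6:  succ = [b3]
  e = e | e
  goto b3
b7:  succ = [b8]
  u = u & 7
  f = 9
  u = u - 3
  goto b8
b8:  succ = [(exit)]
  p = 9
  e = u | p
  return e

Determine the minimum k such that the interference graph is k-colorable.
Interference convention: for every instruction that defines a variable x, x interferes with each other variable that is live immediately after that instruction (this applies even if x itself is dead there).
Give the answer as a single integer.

Block summaries:
  b0 def {e,j,u} use ∅
  b1 def {g} use ∅
  b2 def {p} use ∅
  b3 def {f} use ∅
  b4 def {j,u} use {g,u}
  b5 def {e,p} use ∅
  b6 def {e} use {e}
  b7 def {f,u} use {u}
  b8 def {e,p} use {u}

Liveness:
  live b0: ∅→{e,u}
  live b1: {u}→{g,u}
  live b2: {e,u}→{e,u}
  live b3: {e,u}→{e,u}
  live b4: {g,u}→{u}
  live b5: {u}→{u}
  live b6: {e,u}→{e,u}
  live b7: {u}→{u}
  live b8: {u}→∅

Interference:
  e↔{f,p,u}
  f↔{e,u}
  g↔{u}
  j↔{u}
  p↔{e,u}
  u↔{e,f,g,j,p}

Chromatic number:
  lower bound: {e,f,u} mutually conflict ⇒ χ ≥ 3
  assign e→c1 f→c2 g→c1 j→c1 p→c2 u→c0 — no edge inside a register ⇒ χ ≤ 3
  χ = 3

Answer: 3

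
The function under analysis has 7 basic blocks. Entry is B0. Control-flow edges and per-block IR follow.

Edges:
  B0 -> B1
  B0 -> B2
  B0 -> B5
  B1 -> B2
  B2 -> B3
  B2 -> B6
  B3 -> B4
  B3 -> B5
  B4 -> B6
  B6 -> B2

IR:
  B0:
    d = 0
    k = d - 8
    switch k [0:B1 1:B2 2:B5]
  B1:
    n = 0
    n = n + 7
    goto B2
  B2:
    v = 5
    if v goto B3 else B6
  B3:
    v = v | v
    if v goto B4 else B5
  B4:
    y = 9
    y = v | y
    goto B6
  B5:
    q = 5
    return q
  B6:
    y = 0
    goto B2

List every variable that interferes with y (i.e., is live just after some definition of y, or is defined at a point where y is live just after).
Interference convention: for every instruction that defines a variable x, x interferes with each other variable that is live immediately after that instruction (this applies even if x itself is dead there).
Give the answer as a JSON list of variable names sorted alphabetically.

Answer: ["v"]

Derivation:
Per-block:
  B0: def={d,k} ue=∅
  B1: def={n} ue=∅
  B2: def={v} ue=∅
  B3: def={v} ue={v}
  B4: def={y} ue={v}
  B5: def={q} ue=∅
  B6: def={y} ue=∅

Live sets:
  B0: in=∅ out=∅
  B1: in=∅ out=∅
  B2: in=∅ out={v}
  B3: in={v} out={v}
  B4: in={v} out=∅
  B5: in=∅ out=∅
  B6: in=∅ out=∅

Conflict graph:
  d: ∅
  k: ∅
  n: ∅
  q: ∅
  v: {y}
  y: {v}

N(y) = ["v"]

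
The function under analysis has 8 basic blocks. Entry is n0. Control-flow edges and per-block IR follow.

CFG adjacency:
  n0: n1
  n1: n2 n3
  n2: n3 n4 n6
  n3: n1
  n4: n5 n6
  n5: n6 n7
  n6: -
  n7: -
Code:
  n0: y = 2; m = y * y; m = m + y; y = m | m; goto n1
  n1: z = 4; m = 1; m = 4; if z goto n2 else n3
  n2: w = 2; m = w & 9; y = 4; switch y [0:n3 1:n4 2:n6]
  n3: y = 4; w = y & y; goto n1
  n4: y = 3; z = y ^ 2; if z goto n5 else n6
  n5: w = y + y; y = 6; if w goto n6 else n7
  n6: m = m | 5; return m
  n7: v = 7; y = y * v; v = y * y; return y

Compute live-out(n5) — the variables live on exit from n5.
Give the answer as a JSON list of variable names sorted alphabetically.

def/use:
  n0: def={m,y} ue=∅
  n1: def={m,z} ue=∅
  n2: def={m,w,y} ue=∅
  n3: def={w,y} ue=∅
  n4: def={y,z} ue=∅
  n5: def={w,y} ue={y}
  n6: def={m} ue={m}
  n7: def={v,y} ue={y}

Live sets:
  live n0: ∅→∅
  live n1: ∅→∅
  live n2: ∅→{m}
  live n3: ∅→∅
  live n4: {m}→{m,y}
  live n5: {m,y}→{m,y}
  live n6: {m}→∅
  live n7: {y}→∅

live-out(n5) = ["m", "y"]

Answer: ["m", "y"]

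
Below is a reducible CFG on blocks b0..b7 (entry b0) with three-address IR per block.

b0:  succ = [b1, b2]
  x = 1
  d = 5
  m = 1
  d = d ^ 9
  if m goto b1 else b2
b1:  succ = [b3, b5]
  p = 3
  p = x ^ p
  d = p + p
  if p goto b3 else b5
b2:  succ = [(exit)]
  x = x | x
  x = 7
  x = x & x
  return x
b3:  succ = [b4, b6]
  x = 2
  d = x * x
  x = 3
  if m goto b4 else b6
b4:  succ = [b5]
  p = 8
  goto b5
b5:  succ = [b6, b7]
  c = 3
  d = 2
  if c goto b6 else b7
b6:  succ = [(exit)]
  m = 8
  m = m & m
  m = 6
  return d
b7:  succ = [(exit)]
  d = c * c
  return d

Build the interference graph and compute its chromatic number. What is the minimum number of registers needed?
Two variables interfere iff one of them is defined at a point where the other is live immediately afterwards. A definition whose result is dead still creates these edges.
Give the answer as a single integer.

Per-block:
  b0: def={d,m,x} ue=∅
  b1: def={d,p} ue={x}
  b2: def={x} ue={x}
  b3: def={d,x} ue={m}
  b4: def={p} ue=∅
  b5: def={c,d} ue=∅
  b6: def={m} ue={d}
  b7: def={d} ue={c}

Liveness:
  b0: in=∅ out={m,x}
  b1: in={m,x} out={m}
  b2: in={x} out=∅
  b3: in={m} out={d}
  b4: in=∅ out=∅
  b5: in=∅ out={c,d}
  b6: in={d} out=∅
  b7: in={c} out=∅

Conflict graph:
  c↔{d}
  d↔{c,m,p,x}
  m↔{d,p,x}
  p↔{d,m,x}
  x↔{d,m,p}

Colouring:
  clique {d,m,p,x} ⇒ need ≥ 4
  4-colouring: r0={d}  r1={c,m}  r2={p}  r3={x}
  χ = 4

Answer: 4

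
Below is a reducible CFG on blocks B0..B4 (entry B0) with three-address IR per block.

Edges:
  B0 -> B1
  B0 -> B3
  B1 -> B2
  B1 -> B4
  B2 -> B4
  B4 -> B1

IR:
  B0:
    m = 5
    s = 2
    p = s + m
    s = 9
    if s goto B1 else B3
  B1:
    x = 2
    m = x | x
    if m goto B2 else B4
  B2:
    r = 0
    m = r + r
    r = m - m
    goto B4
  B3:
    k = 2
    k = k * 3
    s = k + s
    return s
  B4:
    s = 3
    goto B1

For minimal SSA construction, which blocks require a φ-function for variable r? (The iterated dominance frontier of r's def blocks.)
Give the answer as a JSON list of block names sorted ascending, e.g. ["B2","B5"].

idom tree: B1←B0 B2←B1 B3←B0 B4←B1
Dom at joins:
  B1: preds {B0,B4}: {B0} ∩ {B0,B1,B4} = {B0}; idom=B0
  B4: preds {B1,B2}: {B0,B1} ∩ {B0,B1,B2} = {B0,B1}; idom=B1

DF walk-up:
  B1←B0: walk · to B0
  B1←B4: walk B4→B1 to B0
  B4←B1: walk · to B1
  B4←B2: walk B2 to B1
  B0: DF=∅
  B1: DF={B1}
  B2: DF={B4}
  B3: DF=∅
  B4: DF={B1}

φ for r: defs {B2}
  DF⁺ = {B1,B4}

Answer: ["B1", "B4"]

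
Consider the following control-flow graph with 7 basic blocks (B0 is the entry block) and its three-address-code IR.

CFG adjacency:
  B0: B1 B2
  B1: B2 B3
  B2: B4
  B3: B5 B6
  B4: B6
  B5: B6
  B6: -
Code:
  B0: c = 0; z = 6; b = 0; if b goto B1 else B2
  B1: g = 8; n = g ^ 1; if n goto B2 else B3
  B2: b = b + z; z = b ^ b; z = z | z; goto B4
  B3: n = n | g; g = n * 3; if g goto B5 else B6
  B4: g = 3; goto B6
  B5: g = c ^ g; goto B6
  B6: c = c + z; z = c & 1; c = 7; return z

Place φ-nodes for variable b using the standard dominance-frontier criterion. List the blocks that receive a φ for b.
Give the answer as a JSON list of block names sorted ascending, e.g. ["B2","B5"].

idom tree: B1←B0 B2←B0 B3←B1 B4←B2 B5←B3 B6←B0
Dom∩ at merges:
  B2: preds {B0,B1}: {B0} ∩ {B0,B1} = {B0}; idom=B0
  B6: preds {B3,B4,B5}: {B0,B1,B3} ∩ {B0,B2,B4} ∩ {B0,B1,B3,B5} = {B0}; idom=B0

DF walk-up:
  B2←B0: walk · to B0
  B2←B1: walk B1 to B0
  B6←B3: walk B3→B1 to B0
  B6←B4: walk B4→B2 to B0
  B6←B5: walk B5→B3→B1 to B0
  B0: DF=∅
  B1: DF={B2,B6}
  B2: DF={B6}
  B3: DF={B6}
  B4: DF={B6}
  B5: DF={B6}
  B6: DF=∅

φ for b: defs {B0,B2}
  DF⁺ = {B6}

Answer: ["B6"]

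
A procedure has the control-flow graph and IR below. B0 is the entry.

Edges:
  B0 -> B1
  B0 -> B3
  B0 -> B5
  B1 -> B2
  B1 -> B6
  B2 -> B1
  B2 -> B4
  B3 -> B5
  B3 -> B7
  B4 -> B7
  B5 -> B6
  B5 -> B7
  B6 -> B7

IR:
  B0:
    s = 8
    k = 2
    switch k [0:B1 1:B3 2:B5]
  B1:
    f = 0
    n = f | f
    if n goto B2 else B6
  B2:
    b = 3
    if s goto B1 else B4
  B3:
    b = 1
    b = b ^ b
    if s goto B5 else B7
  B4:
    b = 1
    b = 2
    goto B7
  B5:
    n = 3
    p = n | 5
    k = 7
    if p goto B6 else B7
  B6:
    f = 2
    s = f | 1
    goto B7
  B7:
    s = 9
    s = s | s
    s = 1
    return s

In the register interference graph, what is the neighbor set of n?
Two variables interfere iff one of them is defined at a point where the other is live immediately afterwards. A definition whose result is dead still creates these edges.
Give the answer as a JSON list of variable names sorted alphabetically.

Per-block:
  B0: def={k,s} ue=∅
  B1: def={f,n} ue=∅
  B2: def={b} ue={s}
  B3: def={b} ue={s}
  B4: def={b} ue=∅
  B5: def={k,n,p} ue=∅
  B6: def={f,s} ue=∅
  B7: def={s} ue=∅

Live sets:
  live B0: ∅→{s}
  live B1: {s}→{s}
  live B2: {s}→{s}
  live B3: {s}→∅
  live B4: ∅→∅
  live B5: ∅→∅
  live B6: ∅→∅
  live B7: ∅→∅

Conflict graph:
  b — {s}
  f — {s}
  k — {p,s}
  n — {s}
  p — {k}
  s — {b,f,k,n}

N(n) = ["s"]

Answer: ["s"]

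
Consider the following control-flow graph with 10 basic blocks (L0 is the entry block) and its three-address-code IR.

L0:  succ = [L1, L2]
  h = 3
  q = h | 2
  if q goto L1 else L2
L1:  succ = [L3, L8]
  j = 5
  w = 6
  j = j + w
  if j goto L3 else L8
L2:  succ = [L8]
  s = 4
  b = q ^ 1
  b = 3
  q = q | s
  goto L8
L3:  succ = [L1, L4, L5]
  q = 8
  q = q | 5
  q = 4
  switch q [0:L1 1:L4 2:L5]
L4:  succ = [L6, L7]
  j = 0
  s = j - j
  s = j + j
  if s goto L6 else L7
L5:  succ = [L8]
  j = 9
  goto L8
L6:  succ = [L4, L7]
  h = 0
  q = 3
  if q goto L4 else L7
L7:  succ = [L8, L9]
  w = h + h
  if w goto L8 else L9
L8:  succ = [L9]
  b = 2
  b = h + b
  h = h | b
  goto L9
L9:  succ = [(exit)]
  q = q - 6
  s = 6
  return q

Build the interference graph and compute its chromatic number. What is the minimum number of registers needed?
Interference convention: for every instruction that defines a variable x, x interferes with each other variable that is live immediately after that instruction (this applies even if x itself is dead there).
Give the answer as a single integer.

def/use:
  L0: {h,q} / ∅
  L1: {j,w} / ∅
  L2: {b,q,s} / {q}
  L3: {q} / ∅
  L4: {j,s} / ∅
  L5: {j} / ∅
  L6: {h,q} / ∅
  L7: {w} / {h}
  L8: {b,h} / {h}
  L9: {q,s} / {q}

Liveness:
  live L0: ∅→{h,q}
  live L1: {h,q}→{h,q}
  live L2: {h,q}→{h,q}
  live L3: {h}→{h,q}
  live L4: {h,q}→{h,q}
  live L5: {h,q}→{h,q}
  live L6: ∅→{h,q}
  live L7: {h,q}→{h,q}
  live L8: {h,q}→{q}
  live L9: {q}→∅

Interfere edges:
  b: {h,q,s}
  h: {b,j,q,s,w}
  j: {h,q,s,w}
  q: {b,h,j,s,w}
  s: {b,h,j,q}
  w: {h,j,q}

Colouring:
  lower bound: {b,h,q,s} mutually conflict ⇒ χ ≥ 4
  4-colouring: r0={h}  r1={q}  r2={b,j}  r3={s,w}
  χ = 4

Answer: 4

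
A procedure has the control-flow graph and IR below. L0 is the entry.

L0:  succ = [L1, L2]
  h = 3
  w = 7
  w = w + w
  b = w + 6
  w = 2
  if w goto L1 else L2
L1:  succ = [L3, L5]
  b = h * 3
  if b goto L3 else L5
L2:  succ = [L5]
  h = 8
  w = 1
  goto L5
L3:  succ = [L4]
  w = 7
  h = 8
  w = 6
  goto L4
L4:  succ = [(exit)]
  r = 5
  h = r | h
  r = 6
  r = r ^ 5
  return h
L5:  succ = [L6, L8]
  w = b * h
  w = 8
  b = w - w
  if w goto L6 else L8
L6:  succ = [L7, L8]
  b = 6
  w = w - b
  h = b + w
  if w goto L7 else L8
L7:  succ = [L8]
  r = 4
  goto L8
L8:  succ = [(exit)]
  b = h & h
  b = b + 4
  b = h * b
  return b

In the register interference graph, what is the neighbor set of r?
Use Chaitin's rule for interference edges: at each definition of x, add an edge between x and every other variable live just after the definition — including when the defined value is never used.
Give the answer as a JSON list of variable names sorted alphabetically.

Answer: ["h"]

Derivation:
Per-block:
  L0 def {b,h,w} use ∅
  L1 def {b} use {h}
  L2 def {h,w} use ∅
  L3 def {h,w} use ∅
  L4 def {h,r} use {h}
  L5 def {b,w} use {b,h}
  L6 def {b,h,w} use {w}
  L7 def {r} use ∅
  L8 def {b} use {h}

Backward fixpoint:
  live L0: ∅→{b,h}
  live L1: {h}→{b,h}
  live L2: {b}→{b,h}
  live L3: ∅→{h}
  live L4: {h}→∅
  live L5: {b,h}→{h,w}
  live L6: {w}→{h}
  live L7: {h}→{h}
  live L8: {h}→∅

Interference:
  b↔{h,w}
  h↔{b,r,w}
  r↔{h}
  w↔{b,h}

N(r) = ["h"]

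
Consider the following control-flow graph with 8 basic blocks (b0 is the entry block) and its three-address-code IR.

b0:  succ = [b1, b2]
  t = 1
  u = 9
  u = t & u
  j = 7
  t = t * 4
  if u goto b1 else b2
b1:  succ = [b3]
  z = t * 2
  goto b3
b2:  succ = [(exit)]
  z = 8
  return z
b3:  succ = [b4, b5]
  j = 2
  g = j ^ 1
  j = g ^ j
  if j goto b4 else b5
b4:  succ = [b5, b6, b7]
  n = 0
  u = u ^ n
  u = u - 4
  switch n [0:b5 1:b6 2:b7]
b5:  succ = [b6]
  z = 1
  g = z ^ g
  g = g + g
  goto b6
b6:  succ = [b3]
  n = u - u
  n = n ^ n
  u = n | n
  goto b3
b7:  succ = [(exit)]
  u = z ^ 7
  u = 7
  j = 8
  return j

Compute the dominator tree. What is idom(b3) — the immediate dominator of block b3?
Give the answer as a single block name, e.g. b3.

Answer: b1

Analysis:
idom tree: b1←b0 b2←b0 b3←b1 b4←b3 b5←b3 b6←b3 b7←b4
Dom at joins:
  b3: preds {b1,b6}: {b0,b1} ∩ {b0,b1,b3,b6} = {b0,b1}; idom=b1
  b5: preds {b3,b4}: {b0,b1,b3} ∩ {b0,b1,b3,b4} = {b0,b1,b3}; idom=b3
  b6: preds {b4,b5}: {b0,b1,b3,b4} ∩ {b0,b1,b3,b5} = {b0,b1,b3}; idom=b3

idom(b3) = b1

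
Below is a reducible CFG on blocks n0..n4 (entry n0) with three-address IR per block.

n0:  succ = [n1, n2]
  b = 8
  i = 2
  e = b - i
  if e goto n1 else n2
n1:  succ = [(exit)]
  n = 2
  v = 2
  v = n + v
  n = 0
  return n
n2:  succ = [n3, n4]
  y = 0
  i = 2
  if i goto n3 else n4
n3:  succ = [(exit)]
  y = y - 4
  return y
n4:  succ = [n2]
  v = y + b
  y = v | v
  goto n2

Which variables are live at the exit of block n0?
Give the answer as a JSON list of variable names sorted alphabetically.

Answer: ["b"]

Analysis:
Block summaries:
  n0: {b,e,i} / ∅
  n1: {n,v} / ∅
  n2: {i,y} / ∅
  n3: {y} / {y}
  n4: {v,y} / {b,y}

Liveness:
  n0: in=∅ out={b}
  n1: in=∅ out=∅
  n2: in={b} out={b,y}
  n3: in={y} out=∅
  n4: in={b,y} out={b}

live-out(n0) = ["b"]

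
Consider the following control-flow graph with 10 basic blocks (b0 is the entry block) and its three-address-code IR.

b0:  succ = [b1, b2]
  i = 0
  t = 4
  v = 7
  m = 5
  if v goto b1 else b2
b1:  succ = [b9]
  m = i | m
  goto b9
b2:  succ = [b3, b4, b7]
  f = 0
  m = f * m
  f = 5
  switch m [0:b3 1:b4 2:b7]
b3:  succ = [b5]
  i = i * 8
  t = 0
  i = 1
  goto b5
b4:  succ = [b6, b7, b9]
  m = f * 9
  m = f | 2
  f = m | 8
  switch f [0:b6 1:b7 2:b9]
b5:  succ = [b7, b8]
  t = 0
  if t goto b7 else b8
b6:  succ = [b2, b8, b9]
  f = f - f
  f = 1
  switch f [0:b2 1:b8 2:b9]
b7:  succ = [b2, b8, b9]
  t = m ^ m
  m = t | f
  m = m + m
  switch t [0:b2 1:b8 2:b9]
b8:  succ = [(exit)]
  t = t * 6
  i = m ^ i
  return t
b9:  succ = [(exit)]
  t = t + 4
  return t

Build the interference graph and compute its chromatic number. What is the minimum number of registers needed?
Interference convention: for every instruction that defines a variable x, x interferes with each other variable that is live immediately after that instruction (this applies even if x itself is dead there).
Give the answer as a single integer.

Answer: 4

Working:
def/use:
  b0 def {i,m,t,v} use ∅
  b1 def {m} use {i,m}
  b2 def {f,m} use {m}
  b3 def {i,t} use {i}
  b4 def {f,m} use {f}
  b5 def {t} use ∅
  b6 def {f} use {f}
  b7 def {m,t} use {f,m}
  b8 def {i,t} use {i,m,t}
  b9 def {t} use {t}

Live sets:
  live b0: ∅→{i,m,t}
  live b1: {i,m,t}→{t}
  live b2: {i,m,t}→{f,i,m,t}
  live b3: {f,i,m}→{f,i,m}
  live b4: {f,i,t}→{f,i,m,t}
  live b5: {f,i,m}→{f,i,m,t}
  live b6: {f,i,m,t}→{i,m,t}
  live b7: {f,i,m}→{i,m,t}
  live b8: {i,m,t}→∅
  live b9: {t}→∅

Interfere edges:
  f↔{i,m,t}
  i↔{f,m,t,v}
  m↔{f,i,t,v}
  t↔{f,i,m,v}
  v↔{i,m,t}

Registers:
  clique {f,i,m,t} ⇒ need ≥ 4
  assign f→c3 i→c0 m→c1 t→c2 v→c3 — no edge inside a register ⇒ χ ≤ 4
  χ = 4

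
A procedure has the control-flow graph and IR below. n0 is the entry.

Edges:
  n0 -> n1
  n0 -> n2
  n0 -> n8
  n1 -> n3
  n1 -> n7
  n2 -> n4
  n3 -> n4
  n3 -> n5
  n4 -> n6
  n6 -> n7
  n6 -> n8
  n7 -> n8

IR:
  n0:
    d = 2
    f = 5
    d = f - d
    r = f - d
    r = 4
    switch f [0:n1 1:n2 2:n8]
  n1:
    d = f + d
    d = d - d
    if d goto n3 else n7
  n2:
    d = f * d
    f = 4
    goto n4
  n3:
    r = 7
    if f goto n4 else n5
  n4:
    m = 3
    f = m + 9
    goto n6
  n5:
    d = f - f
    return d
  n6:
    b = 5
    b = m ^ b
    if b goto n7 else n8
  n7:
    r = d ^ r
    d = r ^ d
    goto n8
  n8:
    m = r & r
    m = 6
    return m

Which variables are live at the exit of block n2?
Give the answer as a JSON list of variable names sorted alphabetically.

def/use:
  n0: {d,f,r} / ∅
  n1: {d} / {d,f}
  n2: {d,f} / {d,f}
  n3: {r} / {f}
  n4: {f,m} / ∅
  n5: {d} / {f}
  n6: {b} / {m}
  n7: {d,r} / {d,r}
  n8: {m} / {r}

Backward fixpoint:
  live n0: ∅→{d,f,r}
  live n1: {d,f,r}→{d,f,r}
  live n2: {d,f,r}→{d,r}
  live n3: {d,f}→{d,f,r}
  live n4: {d,r}→{d,m,r}
  live n5: {f}→∅
  live n6: {d,m,r}→{d,r}
  live n7: {d,r}→{r}
  live n8: {r}→∅

live-out(n2) = ["d", "r"]

Answer: ["d", "r"]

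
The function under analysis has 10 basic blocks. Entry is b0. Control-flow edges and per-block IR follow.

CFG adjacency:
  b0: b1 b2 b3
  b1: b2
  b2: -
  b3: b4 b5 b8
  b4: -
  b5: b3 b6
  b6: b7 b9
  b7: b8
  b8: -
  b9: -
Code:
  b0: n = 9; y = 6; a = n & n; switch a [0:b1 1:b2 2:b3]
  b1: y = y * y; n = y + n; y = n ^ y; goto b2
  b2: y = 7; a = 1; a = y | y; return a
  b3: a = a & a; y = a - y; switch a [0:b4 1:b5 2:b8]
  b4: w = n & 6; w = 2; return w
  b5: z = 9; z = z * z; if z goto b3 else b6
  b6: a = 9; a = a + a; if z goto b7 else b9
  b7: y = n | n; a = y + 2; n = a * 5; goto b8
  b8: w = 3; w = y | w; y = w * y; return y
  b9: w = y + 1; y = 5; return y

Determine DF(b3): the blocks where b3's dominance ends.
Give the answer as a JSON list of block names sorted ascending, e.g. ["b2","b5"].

Answer: ["b3"]

Analysis:
idom tree: b1←b0 b2←b0 b3←b0 b4←b3 b5←b3 b6←b5 b7←b6 b8←b3 b9←b6
Dom at joins:
  b2: preds {b0,b1}: {b0} ∩ {b0,b1} = {b0}; idom=b0
  b3: preds {b0,b5}: {b0} ∩ {b0,b3,b5} = {b0}; idom=b0
  b8: preds {b3,b7}: {b0,b3} ∩ {b0,b3,b5,b6,b7} = {b0,b3}; idom=b3

Frontier:
  join b2 pred b0: · stop@b0
  join b2 pred b1: b1 stop@b0
  join b3 pred b0: · stop@b0
  join b3 pred b5: b5→b3 stop@b0
  join b8 pred b3: · stop@b3
  join b8 pred b7: b7→b6→b5 stop@b3
  b0: DF=∅
  b1: DF={b2}
  b2: DF=∅
  b3: DF={b3}
  b4: DF=∅
  b5: DF={b3,b8}
  b6: DF={b8}
  b7: DF={b8}
  b8: DF=∅
  b9: DF=∅

DF(b3) = ["b3"]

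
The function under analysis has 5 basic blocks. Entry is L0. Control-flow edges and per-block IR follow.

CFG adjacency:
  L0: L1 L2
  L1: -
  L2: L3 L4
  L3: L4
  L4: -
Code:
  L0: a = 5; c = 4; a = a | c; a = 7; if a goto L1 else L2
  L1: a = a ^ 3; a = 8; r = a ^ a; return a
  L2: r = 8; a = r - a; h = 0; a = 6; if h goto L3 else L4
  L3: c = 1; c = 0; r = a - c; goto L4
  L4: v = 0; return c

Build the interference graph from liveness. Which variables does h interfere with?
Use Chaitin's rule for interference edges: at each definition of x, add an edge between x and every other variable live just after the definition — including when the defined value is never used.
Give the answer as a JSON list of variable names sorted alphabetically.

Block summaries:
  L0: def={a,c} ue=∅
  L1: def={a,r} ue={a}
  L2: def={a,h,r} ue={a}
  L3: def={c,r} ue={a}
  L4: def={v} ue={c}

Backward fixpoint:
  L0: in=∅ out={a,c}
  L1: in={a} out=∅
  L2: in={a,c} out={a,c}
  L3: in={a} out={c}
  L4: in={c} out=∅

Conflict graph:
  a: {c,h,r}
  c: {a,h,r,v}
  h: {a,c}
  r: {a,c}
  v: {c}

N(h) = ["a", "c"]

Answer: ["a", "c"]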